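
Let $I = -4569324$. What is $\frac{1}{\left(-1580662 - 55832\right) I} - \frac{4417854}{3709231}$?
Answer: $- \frac{33035260107812430593}{27736410231070326936} \approx -1.191$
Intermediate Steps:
$\frac{1}{\left(-1580662 - 55832\right) I} - \frac{4417854}{3709231} = \frac{1}{\left(-1580662 - 55832\right) \left(-4569324\right)} - \frac{4417854}{3709231} = \frac{1}{-1636494} \left(- \frac{1}{4569324}\right) - \frac{4417854}{3709231} = \left(- \frac{1}{1636494}\right) \left(- \frac{1}{4569324}\right) - \frac{4417854}{3709231} = \frac{1}{7477671310056} - \frac{4417854}{3709231} = - \frac{33035260107812430593}{27736410231070326936}$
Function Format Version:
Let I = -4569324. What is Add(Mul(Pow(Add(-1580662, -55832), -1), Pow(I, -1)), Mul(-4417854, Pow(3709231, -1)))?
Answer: Rational(-33035260107812430593, 27736410231070326936) ≈ -1.1910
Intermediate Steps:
Add(Mul(Pow(Add(-1580662, -55832), -1), Pow(I, -1)), Mul(-4417854, Pow(3709231, -1))) = Add(Mul(Pow(Add(-1580662, -55832), -1), Pow(-4569324, -1)), Mul(-4417854, Pow(3709231, -1))) = Add(Mul(Pow(-1636494, -1), Rational(-1, 4569324)), Mul(-4417854, Rational(1, 3709231))) = Add(Mul(Rational(-1, 1636494), Rational(-1, 4569324)), Rational(-4417854, 3709231)) = Add(Rational(1, 7477671310056), Rational(-4417854, 3709231)) = Rational(-33035260107812430593, 27736410231070326936)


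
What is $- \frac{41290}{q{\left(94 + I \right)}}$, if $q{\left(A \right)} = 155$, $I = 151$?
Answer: $- \frac{8258}{31} \approx -266.39$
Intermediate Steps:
$- \frac{41290}{q{\left(94 + I \right)}} = - \frac{41290}{155} = \left(-41290\right) \frac{1}{155} = - \frac{8258}{31}$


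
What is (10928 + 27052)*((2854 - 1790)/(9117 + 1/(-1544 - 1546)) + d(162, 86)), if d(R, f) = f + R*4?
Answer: 785471597947080/28171529 ≈ 2.7882e+7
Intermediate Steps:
d(R, f) = f + 4*R
(10928 + 27052)*((2854 - 1790)/(9117 + 1/(-1544 - 1546)) + d(162, 86)) = (10928 + 27052)*((2854 - 1790)/(9117 + 1/(-1544 - 1546)) + (86 + 4*162)) = 37980*(1064/(9117 + 1/(-3090)) + (86 + 648)) = 37980*(1064/(9117 - 1/3090) + 734) = 37980*(1064/(28171529/3090) + 734) = 37980*(1064*(3090/28171529) + 734) = 37980*(3287760/28171529 + 734) = 37980*(20681190046/28171529) = 785471597947080/28171529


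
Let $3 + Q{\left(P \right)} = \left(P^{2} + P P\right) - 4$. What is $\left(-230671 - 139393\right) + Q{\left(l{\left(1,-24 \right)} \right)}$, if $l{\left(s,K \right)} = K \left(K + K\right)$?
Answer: $2284137$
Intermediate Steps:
$l{\left(s,K \right)} = 2 K^{2}$ ($l{\left(s,K \right)} = K 2 K = 2 K^{2}$)
$Q{\left(P \right)} = -7 + 2 P^{2}$ ($Q{\left(P \right)} = -3 - \left(4 - P^{2} - P P\right) = -3 + \left(\left(P^{2} + P^{2}\right) - 4\right) = -3 + \left(2 P^{2} - 4\right) = -3 + \left(-4 + 2 P^{2}\right) = -7 + 2 P^{2}$)
$\left(-230671 - 139393\right) + Q{\left(l{\left(1,-24 \right)} \right)} = \left(-230671 - 139393\right) - \left(7 - 2 \left(2 \left(-24\right)^{2}\right)^{2}\right) = -370064 - \left(7 - 2 \left(2 \cdot 576\right)^{2}\right) = -370064 - \left(7 - 2 \cdot 1152^{2}\right) = -370064 + \left(-7 + 2 \cdot 1327104\right) = -370064 + \left(-7 + 2654208\right) = -370064 + 2654201 = 2284137$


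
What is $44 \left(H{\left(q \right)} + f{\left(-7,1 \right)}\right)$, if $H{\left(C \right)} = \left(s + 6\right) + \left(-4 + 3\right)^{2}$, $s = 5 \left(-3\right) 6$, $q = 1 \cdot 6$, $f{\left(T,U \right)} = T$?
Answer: $-3960$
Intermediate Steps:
$q = 6$
$s = -90$ ($s = \left(-15\right) 6 = -90$)
$H{\left(C \right)} = -83$ ($H{\left(C \right)} = \left(-90 + 6\right) + \left(-4 + 3\right)^{2} = -84 + \left(-1\right)^{2} = -84 + 1 = -83$)
$44 \left(H{\left(q \right)} + f{\left(-7,1 \right)}\right) = 44 \left(-83 - 7\right) = 44 \left(-90\right) = -3960$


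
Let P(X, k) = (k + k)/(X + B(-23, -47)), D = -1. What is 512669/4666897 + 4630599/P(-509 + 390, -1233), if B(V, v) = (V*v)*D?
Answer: 1440701975655853/639364889 ≈ 2.2533e+6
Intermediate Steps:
B(V, v) = -V*v (B(V, v) = (V*v)*(-1) = -V*v)
P(X, k) = 2*k/(-1081 + X) (P(X, k) = (k + k)/(X - 1*(-23)*(-47)) = (2*k)/(X - 1081) = (2*k)/(-1081 + X) = 2*k/(-1081 + X))
512669/4666897 + 4630599/P(-509 + 390, -1233) = 512669/4666897 + 4630599/((2*(-1233)/(-1081 + (-509 + 390)))) = 512669*(1/4666897) + 4630599/((2*(-1233)/(-1081 - 119))) = 512669/4666897 + 4630599/((2*(-1233)/(-1200))) = 512669/4666897 + 4630599/((2*(-1233)*(-1/1200))) = 512669/4666897 + 4630599/(411/200) = 512669/4666897 + 4630599*(200/411) = 512669/4666897 + 308706600/137 = 1440701975655853/639364889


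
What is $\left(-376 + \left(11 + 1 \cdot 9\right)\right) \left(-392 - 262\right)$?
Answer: $232824$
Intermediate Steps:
$\left(-376 + \left(11 + 1 \cdot 9\right)\right) \left(-392 - 262\right) = \left(-376 + \left(11 + 9\right)\right) \left(-654\right) = \left(-376 + 20\right) \left(-654\right) = \left(-356\right) \left(-654\right) = 232824$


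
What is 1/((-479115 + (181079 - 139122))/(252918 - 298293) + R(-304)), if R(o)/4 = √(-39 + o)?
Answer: 9918022125/5745149433482 - 14412234375*I*√7/2872574716741 ≈ 0.0017263 - 0.013274*I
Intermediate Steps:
R(o) = 4*√(-39 + o)
1/((-479115 + (181079 - 139122))/(252918 - 298293) + R(-304)) = 1/((-479115 + (181079 - 139122))/(252918 - 298293) + 4*√(-39 - 304)) = 1/((-479115 + 41957)/(-45375) + 4*√(-343)) = 1/(-437158*(-1/45375) + 4*(7*I*√7)) = 1/(437158/45375 + 28*I*√7)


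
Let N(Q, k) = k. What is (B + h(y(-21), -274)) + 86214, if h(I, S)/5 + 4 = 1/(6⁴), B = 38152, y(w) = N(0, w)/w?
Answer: 161152421/1296 ≈ 1.2435e+5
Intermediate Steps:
y(w) = 1 (y(w) = w/w = 1)
h(I, S) = -25915/1296 (h(I, S) = -20 + 5/(6⁴) = -20 + 5/1296 = -25915/1296)
(B + h(y(-21), -274)) + 86214 = (38152 - 25915/1296) + 86214 = 49419077/1296 + 86214 = 161152421/1296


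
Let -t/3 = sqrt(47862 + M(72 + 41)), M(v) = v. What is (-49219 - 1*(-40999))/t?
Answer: 548*sqrt(1919)/1919 ≈ 12.510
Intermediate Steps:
t = -15*sqrt(1919) (t = -3*sqrt(47862 + (72 + 41)) = -3*sqrt(47862 + 113) = -15*sqrt(1919) ≈ -657.10)
(-49219 - 1*(-40999))/t = (-49219 - 1*(-40999))/((-15*sqrt(1919))) = (-49219 + 40999)*(-sqrt(1919)/28785) = -(-548)*sqrt(1919)/1919 = 548*sqrt(1919)/1919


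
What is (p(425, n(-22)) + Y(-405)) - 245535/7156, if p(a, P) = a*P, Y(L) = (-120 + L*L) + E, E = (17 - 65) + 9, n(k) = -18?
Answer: 1117636161/7156 ≈ 1.5618e+5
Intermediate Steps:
E = -39 (E = -48 + 9 = -39)
Y(L) = -159 + L**2 (Y(L) = (-120 + L*L) - 39 = (-120 + L**2) - 39 = -159 + L**2)
p(a, P) = P*a
(p(425, n(-22)) + Y(-405)) - 245535/7156 = (-18*425 + (-159 + (-405)**2)) - 245535/7156 = (-7650 + (-159 + 164025)) - 245535*1/7156 = (-7650 + 163866) - 245535/7156 = 156216 - 245535/7156 = 1117636161/7156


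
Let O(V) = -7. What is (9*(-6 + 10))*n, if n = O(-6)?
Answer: -252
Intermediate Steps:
n = -7
(9*(-6 + 10))*n = (9*(-6 + 10))*(-7) = (9*4)*(-7) = 36*(-7) = -252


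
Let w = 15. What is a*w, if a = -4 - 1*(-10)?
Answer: 90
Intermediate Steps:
a = 6 (a = -4 + 10 = 6)
a*w = 6*15 = 90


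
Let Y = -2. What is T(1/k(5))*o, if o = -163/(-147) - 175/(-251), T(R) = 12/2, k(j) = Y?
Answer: 133276/12299 ≈ 10.836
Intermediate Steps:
k(j) = -2
T(R) = 6 (T(R) = 12*(1/2) = 6)
o = 66638/36897 (o = -163*(-1/147) - 175*(-1/251) = 163/147 + 175/251 = 66638/36897 ≈ 1.8061)
T(1/k(5))*o = 6*(66638/36897) = 133276/12299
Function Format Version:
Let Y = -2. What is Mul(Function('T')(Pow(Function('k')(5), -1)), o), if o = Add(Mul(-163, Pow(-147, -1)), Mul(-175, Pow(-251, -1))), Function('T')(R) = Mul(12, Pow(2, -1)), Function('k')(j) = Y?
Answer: Rational(133276, 12299) ≈ 10.836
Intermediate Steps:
Function('k')(j) = -2
Function('T')(R) = 6 (Function('T')(R) = Mul(12, Rational(1, 2)) = 6)
o = Rational(66638, 36897) (o = Add(Mul(-163, Rational(-1, 147)), Mul(-175, Rational(-1, 251))) = Add(Rational(163, 147), Rational(175, 251)) = Rational(66638, 36897) ≈ 1.8061)
Mul(Function('T')(Pow(Function('k')(5), -1)), o) = Mul(6, Rational(66638, 36897)) = Rational(133276, 12299)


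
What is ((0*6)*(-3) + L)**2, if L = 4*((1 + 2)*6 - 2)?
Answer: 4096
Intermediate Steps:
L = 64 (L = 4*(3*6 - 2) = 4*(18 - 2) = 4*16 = 64)
((0*6)*(-3) + L)**2 = ((0*6)*(-3) + 64)**2 = (0*(-3) + 64)**2 = (0 + 64)**2 = 64**2 = 4096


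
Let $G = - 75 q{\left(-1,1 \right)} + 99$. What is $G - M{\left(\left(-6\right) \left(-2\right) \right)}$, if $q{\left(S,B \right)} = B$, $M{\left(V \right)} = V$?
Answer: $12$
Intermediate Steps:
$G = 24$ ($G = \left(-75\right) 1 + 99 = -75 + 99 = 24$)
$G - M{\left(\left(-6\right) \left(-2\right) \right)} = 24 - \left(-6\right) \left(-2\right) = 24 - 12 = 12$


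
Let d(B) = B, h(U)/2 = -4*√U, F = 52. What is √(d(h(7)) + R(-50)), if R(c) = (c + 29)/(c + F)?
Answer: √(-42 - 32*√7)/2 ≈ 5.6273*I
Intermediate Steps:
h(U) = -8*√U (h(U) = 2*(-4*√U) = -8*√U)
R(c) = (29 + c)/(52 + c) (R(c) = (c + 29)/(c + 52) = (29 + c)/(52 + c))
√(d(h(7)) + R(-50)) = √(-8*√7 + (29 - 50)/(52 - 50)) = √(-8*√7 - 21/2) = √(-21/2 - 8*√7)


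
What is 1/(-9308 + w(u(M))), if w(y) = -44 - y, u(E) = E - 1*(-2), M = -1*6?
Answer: -1/9348 ≈ -0.00010697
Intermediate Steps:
M = -6
u(E) = 2 + E (u(E) = E + 2 = 2 + E)
1/(-9308 + w(u(M))) = 1/(-9308 + (-44 - (2 - 6))) = 1/(-9308 + (-44 - 1*(-4))) = 1/(-9308 + (-44 + 4)) = 1/(-9308 - 40) = 1/(-9348) = -1/9348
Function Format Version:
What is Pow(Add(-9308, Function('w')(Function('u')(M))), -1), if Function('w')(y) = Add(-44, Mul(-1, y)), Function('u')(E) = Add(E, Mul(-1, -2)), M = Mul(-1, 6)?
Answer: Rational(-1, 9348) ≈ -0.00010697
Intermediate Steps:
M = -6
Function('u')(E) = Add(2, E) (Function('u')(E) = Add(E, 2) = Add(2, E))
Pow(Add(-9308, Function('w')(Function('u')(M))), -1) = Pow(Add(-9308, Add(-44, Mul(-1, Add(2, -6)))), -1) = Pow(Add(-9308, Add(-44, Mul(-1, -4))), -1) = Pow(Add(-9308, Add(-44, 4)), -1) = Pow(Add(-9308, -40), -1) = Pow(-9348, -1) = Rational(-1, 9348)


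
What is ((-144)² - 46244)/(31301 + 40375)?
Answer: -6377/17919 ≈ -0.35588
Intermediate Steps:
((-144)² - 46244)/(31301 + 40375) = (20736 - 46244)/71676 = -25508*1/71676 = -6377/17919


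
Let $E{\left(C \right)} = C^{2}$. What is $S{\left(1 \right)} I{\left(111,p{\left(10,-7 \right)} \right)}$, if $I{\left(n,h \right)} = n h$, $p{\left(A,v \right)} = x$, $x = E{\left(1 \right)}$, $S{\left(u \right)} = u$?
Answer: $111$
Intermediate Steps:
$x = 1$ ($x = 1^{2} = 1$)
$p{\left(A,v \right)} = 1$
$I{\left(n,h \right)} = h n$
$S{\left(1 \right)} I{\left(111,p{\left(10,-7 \right)} \right)} = 1 \cdot 1 \cdot 111 = 1 \cdot 111 = 111$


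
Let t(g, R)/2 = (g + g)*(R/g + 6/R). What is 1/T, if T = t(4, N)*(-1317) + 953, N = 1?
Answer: -1/130747 ≈ -7.6484e-6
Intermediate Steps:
t(g, R) = 4*g*(6/R + R/g) (t(g, R) = 2*((g + g)*(R/g + 6/R)) = 2*((2*g)*(6/R + R/g)) = 2*(2*g*(6/R + R/g)) = 4*g*(6/R + R/g))
T = -130747 (T = (4*1 + 24*4/1)*(-1317) + 953 = (4 + 24*4*1)*(-1317) + 953 = (4 + 96)*(-1317) + 953 = 100*(-1317) + 953 = -131700 + 953 = -130747)
1/T = 1/(-130747) = -1/130747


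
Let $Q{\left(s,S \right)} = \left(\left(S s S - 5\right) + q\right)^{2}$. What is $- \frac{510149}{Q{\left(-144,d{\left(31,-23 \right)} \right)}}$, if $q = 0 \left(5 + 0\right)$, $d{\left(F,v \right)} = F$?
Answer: $- \frac{510149}{19151515321} \approx -2.6638 \cdot 10^{-5}$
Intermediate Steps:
$q = 0$ ($q = 0 \cdot 5 = 0$)
$Q{\left(s,S \right)} = \left(-5 + s S^{2}\right)^{2}$ ($Q{\left(s,S \right)} = \left(\left(S s S - 5\right) + 0\right)^{2} = \left(\left(s S^{2} - 5\right) + 0\right)^{2} = \left(\left(-5 + s S^{2}\right) + 0\right)^{2} = \left(-5 + s S^{2}\right)^{2}$)
$- \frac{510149}{Q{\left(-144,d{\left(31,-23 \right)} \right)}} = - \frac{510149}{\left(-5 - 144 \cdot 31^{2}\right)^{2}} = - \frac{510149}{\left(-5 - 138384\right)^{2}} = - \frac{510149}{\left(-138389\right)^{2}} = - \frac{510149}{19151515321}$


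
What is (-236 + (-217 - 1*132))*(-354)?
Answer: 207090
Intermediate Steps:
(-236 + (-217 - 1*132))*(-354) = (-236 + (-217 - 132))*(-354) = (-236 - 349)*(-354) = -585*(-354) = 207090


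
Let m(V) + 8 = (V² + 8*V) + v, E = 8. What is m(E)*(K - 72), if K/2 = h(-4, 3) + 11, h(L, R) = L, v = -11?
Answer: -6322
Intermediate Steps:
K = 14 (K = 2*(-4 + 11) = 2*7 = 14)
m(V) = -19 + V² + 8*V (m(V) = -8 + ((V² + 8*V) - 11) = -8 + (-11 + V² + 8*V) = -19 + V² + 8*V)
m(E)*(K - 72) = (-19 + 8² + 8*8)*(14 - 72) = (-19 + 64 + 64)*(-58) = 109*(-58) = -6322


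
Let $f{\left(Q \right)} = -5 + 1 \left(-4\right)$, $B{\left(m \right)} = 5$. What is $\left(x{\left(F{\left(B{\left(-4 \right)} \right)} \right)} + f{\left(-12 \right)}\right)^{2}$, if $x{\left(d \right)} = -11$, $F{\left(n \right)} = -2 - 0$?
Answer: $400$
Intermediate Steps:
$F{\left(n \right)} = -2$ ($F{\left(n \right)} = -2 + 0 = -2$)
$f{\left(Q \right)} = -9$ ($f{\left(Q \right)} = -5 - 4 = -9$)
$\left(x{\left(F{\left(B{\left(-4 \right)} \right)} \right)} + f{\left(-12 \right)}\right)^{2} = \left(-11 - 9\right)^{2} = \left(-20\right)^{2} = 400$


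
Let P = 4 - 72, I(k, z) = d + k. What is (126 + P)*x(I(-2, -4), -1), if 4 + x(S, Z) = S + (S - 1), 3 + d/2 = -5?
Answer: -2378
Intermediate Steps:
d = -16 (d = -6 + 2*(-5) = -6 - 10 = -16)
I(k, z) = -16 + k
x(S, Z) = -5 + 2*S (x(S, Z) = -4 + (S + (S - 1)) = -4 + (S + (-1 + S)) = -4 + (-1 + 2*S) = -5 + 2*S)
P = -68
(126 + P)*x(I(-2, -4), -1) = (126 - 68)*(-5 + 2*(-16 - 2)) = 58*(-5 + 2*(-18)) = 58*(-5 - 36) = 58*(-41) = -2378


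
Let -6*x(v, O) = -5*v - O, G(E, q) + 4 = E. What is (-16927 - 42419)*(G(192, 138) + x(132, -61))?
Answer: -17081757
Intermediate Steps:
G(E, q) = -4 + E
x(v, O) = O/6 + 5*v/6 (x(v, O) = -(-5*v - O)/6 = -(-O - 5*v)/6 = O/6 + 5*v/6)
(-16927 - 42419)*(G(192, 138) + x(132, -61)) = (-16927 - 42419)*((-4 + 192) + ((⅙)*(-61) + (⅚)*132)) = -59346*(188 + (-61/6 + 110)) = -59346*(188 + 599/6) = -59346*1727/6 = -17081757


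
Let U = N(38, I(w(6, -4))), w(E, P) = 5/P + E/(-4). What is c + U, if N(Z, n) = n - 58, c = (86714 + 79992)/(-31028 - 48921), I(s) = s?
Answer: -20094431/319796 ≈ -62.835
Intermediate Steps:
w(E, P) = 5/P - E/4 (w(E, P) = 5/P + E*(-¼) = 5/P - E/4)
c = -166706/79949 (c = 166706/(-79949) = 166706*(-1/79949) = -166706/79949 ≈ -2.0852)
N(Z, n) = -58 + n
U = -243/4 (U = -58 + (5/(-4) - ¼*6) = -58 + (5*(-¼) - 3/2) = -58 + (-5/4 - 3/2) = -58 - 11/4 = -243/4 ≈ -60.750)
c + U = -166706/79949 - 243/4 = -20094431/319796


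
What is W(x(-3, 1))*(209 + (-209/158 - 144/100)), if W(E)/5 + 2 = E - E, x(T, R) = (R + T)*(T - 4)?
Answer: -814637/395 ≈ -2062.4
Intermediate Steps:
x(T, R) = (-4 + T)*(R + T) (x(T, R) = (R + T)*(-4 + T) = (-4 + T)*(R + T))
W(E) = -10 (W(E) = -10 + 5*(E - E) = -10 + 5*0 = -10 + 0 = -10)
W(x(-3, 1))*(209 + (-209/158 - 144/100)) = -10*(209 + (-209/158 - 144/100)) = -10*(209 + (-209*1/158 - 144*1/100)) = -10*(209 + (-209/158 - 36/25)) = -10*(209 - 10913/3950) = -10*814637/3950 = -814637/395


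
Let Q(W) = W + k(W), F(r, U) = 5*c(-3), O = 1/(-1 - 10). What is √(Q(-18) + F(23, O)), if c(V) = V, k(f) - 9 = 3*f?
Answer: I*√78 ≈ 8.8318*I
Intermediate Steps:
k(f) = 9 + 3*f
O = -1/11 (O = 1/(-11) = -1/11 ≈ -0.090909)
F(r, U) = -15 (F(r, U) = 5*(-3) = -15)
Q(W) = 9 + 4*W (Q(W) = W + (9 + 3*W) = 9 + 4*W)
√(Q(-18) + F(23, O)) = √((9 + 4*(-18)) - 15) = √((9 - 72) - 15) = √(-63 - 15) = √(-78) = I*√78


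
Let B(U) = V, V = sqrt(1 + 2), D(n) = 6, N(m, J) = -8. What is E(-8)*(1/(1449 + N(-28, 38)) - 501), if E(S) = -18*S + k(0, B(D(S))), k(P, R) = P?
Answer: -103959360/1441 ≈ -72144.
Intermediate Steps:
V = sqrt(3) ≈ 1.7320
B(U) = sqrt(3)
E(S) = -18*S (E(S) = -18*S + 0 = -18*S)
E(-8)*(1/(1449 + N(-28, 38)) - 501) = (-18*(-8))*(1/(1449 - 8) - 501) = 144*(1/1441 - 501) = 144*(-721940/1441) = -103959360/1441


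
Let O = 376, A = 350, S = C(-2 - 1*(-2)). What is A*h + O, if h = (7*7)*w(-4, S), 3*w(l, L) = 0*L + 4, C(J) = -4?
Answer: 69728/3 ≈ 23243.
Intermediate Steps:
S = -4
w(l, L) = 4/3 (w(l, L) = (0*L + 4)/3 = (0 + 4)/3 = (1/3)*4 = 4/3)
h = 196/3 (h = (7*7)*(4/3) = 49*(4/3) = 196/3 ≈ 65.333)
A*h + O = 350*(196/3) + 376 = 68600/3 + 376 = 69728/3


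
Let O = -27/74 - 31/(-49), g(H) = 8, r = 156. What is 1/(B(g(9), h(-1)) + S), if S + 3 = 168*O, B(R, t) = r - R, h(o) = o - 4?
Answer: 259/49207 ≈ 0.0052635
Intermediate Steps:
O = 971/3626 (O = -27*1/74 - 31*(-1/49) = -27/74 + 31/49 = 971/3626 ≈ 0.26779)
h(o) = -4 + o
B(R, t) = 156 - R
S = 10875/259 (S = -3 + 168*(971/3626) = -3 + 11652/259 = 10875/259 ≈ 41.988)
1/(B(g(9), h(-1)) + S) = 1/((156 - 1*8) + 10875/259) = 1/((156 - 8) + 10875/259) = 1/(148 + 10875/259) = 1/(49207/259) = 259/49207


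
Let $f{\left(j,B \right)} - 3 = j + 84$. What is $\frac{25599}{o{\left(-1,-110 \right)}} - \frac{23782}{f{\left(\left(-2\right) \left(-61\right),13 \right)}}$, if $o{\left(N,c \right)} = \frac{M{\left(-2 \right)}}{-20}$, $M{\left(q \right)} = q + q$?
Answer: $\frac{2429743}{19} \approx 1.2788 \cdot 10^{5}$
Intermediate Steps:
$M{\left(q \right)} = 2 q$
$o{\left(N,c \right)} = \frac{1}{5}$ ($o{\left(N,c \right)} = \frac{2 \left(-2\right)}{-20} = \left(-4\right) \left(- \frac{1}{20}\right) = \frac{1}{5}$)
$f{\left(j,B \right)} = 87 + j$ ($f{\left(j,B \right)} = 3 + \left(j + 84\right) = 3 + \left(84 + j\right) = 87 + j$)
$\frac{25599}{o{\left(-1,-110 \right)}} - \frac{23782}{f{\left(\left(-2\right) \left(-61\right),13 \right)}} = 25599 \frac{1}{\frac{1}{5}} - \frac{23782}{87 - -122} = 25599 \cdot 5 - \frac{23782}{87 + 122} = 127995 - \frac{23782}{209} = 127995 - \frac{2162}{19} = \frac{2429743}{19}$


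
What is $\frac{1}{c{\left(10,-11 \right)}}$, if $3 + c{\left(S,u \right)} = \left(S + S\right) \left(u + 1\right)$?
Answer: $- \frac{1}{203} \approx -0.0049261$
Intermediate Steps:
$c{\left(S,u \right)} = -3 + 2 S \left(1 + u\right)$ ($c{\left(S,u \right)} = -3 + \left(S + S\right) \left(u + 1\right) = -3 + 2 S \left(1 + u\right)$)
$\frac{1}{c{\left(10,-11 \right)}} = \frac{1}{-3 + 2 \cdot 10 + 2 \cdot 10 \left(-11\right)} = \frac{1}{-3 + 20 - 220} = \frac{1}{-203} = - \frac{1}{203}$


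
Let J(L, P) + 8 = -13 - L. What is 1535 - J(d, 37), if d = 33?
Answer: 1589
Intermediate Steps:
J(L, P) = -21 - L (J(L, P) = -8 + (-13 - L) = -21 - L)
1535 - J(d, 37) = 1535 - (-21 - 1*33) = 1535 - (-21 - 33) = 1535 - 1*(-54) = 1535 + 54 = 1589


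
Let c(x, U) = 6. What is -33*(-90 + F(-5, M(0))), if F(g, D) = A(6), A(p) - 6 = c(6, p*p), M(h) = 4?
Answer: 2574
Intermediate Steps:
A(p) = 12 (A(p) = 6 + 6 = 12)
F(g, D) = 12
-33*(-90 + F(-5, M(0))) = -33*(-90 + 12) = -33*(-78) = 2574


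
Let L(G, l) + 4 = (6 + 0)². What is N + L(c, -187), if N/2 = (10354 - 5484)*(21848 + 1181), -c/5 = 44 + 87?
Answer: 224302492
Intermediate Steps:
c = -655 (c = -5*(44 + 87) = -5*131 = -655)
L(G, l) = 32 (L(G, l) = -4 + (6 + 0)² = -4 + 6² = -4 + 36 = 32)
N = 224302460 (N = 2*((10354 - 5484)*(21848 + 1181)) = 2*(4870*23029) = 2*112151230 = 224302460)
N + L(c, -187) = 224302460 + 32 = 224302492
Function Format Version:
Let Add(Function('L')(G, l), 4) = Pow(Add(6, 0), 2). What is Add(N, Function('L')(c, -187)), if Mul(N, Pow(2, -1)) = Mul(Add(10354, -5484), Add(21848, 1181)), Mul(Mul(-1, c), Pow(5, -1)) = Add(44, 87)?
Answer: 224302492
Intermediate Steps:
c = -655 (c = Mul(-5, Add(44, 87)) = Mul(-5, 131) = -655)
Function('L')(G, l) = 32 (Function('L')(G, l) = Add(-4, Pow(Add(6, 0), 2)) = Add(-4, Pow(6, 2)) = Add(-4, 36) = 32)
N = 224302460 (N = Mul(2, Mul(Add(10354, -5484), Add(21848, 1181))) = Mul(2, Mul(4870, 23029)) = Mul(2, 112151230) = 224302460)
Add(N, Function('L')(c, -187)) = Add(224302460, 32) = 224302492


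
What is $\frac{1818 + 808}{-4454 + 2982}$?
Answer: $- \frac{1313}{736} \approx -1.784$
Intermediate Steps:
$\frac{1818 + 808}{-4454 + 2982} = \frac{2626}{-1472} = 2626 \left(- \frac{1}{1472}\right) = - \frac{1313}{736}$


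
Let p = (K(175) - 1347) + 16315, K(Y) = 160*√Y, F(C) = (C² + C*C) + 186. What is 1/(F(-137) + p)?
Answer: 13173/692991716 - 50*√7/173247929 ≈ 1.8245e-5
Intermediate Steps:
F(C) = 186 + 2*C² (F(C) = (C² + C²) + 186 = 2*C² + 186 = 186 + 2*C²)
p = 14968 + 800*√7 (p = (160*√175 - 1347) + 16315 = (160*(5*√7) - 1347) + 16315 = (800*√7 - 1347) + 16315 = (-1347 + 800*√7) + 16315 = 14968 + 800*√7 ≈ 17085.)
1/(F(-137) + p) = 1/((186 + 2*(-137)²) + (14968 + 800*√7)) = 1/((186 + 2*18769) + (14968 + 800*√7)) = 1/((186 + 37538) + (14968 + 800*√7)) = 1/(37724 + (14968 + 800*√7)) = 1/(52692 + 800*√7)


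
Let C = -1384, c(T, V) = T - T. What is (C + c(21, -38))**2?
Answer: 1915456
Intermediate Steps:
c(T, V) = 0
(C + c(21, -38))**2 = (-1384 + 0)**2 = (-1384)**2 = 1915456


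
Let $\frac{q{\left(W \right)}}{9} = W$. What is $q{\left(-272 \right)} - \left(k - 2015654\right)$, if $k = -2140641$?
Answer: $4153847$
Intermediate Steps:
$q{\left(W \right)} = 9 W$
$q{\left(-272 \right)} - \left(k - 2015654\right) = 9 \left(-272\right) - \left(-2140641 - 2015654\right) = -2448 - \left(-2140641 - 2015654\right) = -2448 - -4156295 = -2448 + 4156295 = 4153847$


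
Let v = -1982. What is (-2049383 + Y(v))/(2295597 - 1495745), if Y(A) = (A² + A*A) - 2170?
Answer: 5805095/799852 ≈ 7.2577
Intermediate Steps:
Y(A) = -2170 + 2*A² (Y(A) = (A² + A²) - 2170 = 2*A² - 2170 = -2170 + 2*A²)
(-2049383 + Y(v))/(2295597 - 1495745) = (-2049383 + (-2170 + 2*(-1982)²))/(2295597 - 1495745) = (-2049383 + (-2170 + 2*3928324))/799852 = (-2049383 + (-2170 + 7856648))*(1/799852) = (-2049383 + 7854478)*(1/799852) = 5805095*(1/799852) = 5805095/799852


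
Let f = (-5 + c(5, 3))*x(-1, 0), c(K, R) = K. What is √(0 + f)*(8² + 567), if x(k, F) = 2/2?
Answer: 0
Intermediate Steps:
x(k, F) = 1 (x(k, F) = 2*(½) = 1)
f = 0 (f = (-5 + 5)*1 = 0*1 = 0)
√(0 + f)*(8² + 567) = √(0 + 0)*(8² + 567) = √0*(64 + 567) = 0*631 = 0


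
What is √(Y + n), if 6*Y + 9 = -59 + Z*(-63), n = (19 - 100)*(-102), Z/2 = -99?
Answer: √92967/3 ≈ 101.64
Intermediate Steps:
Z = -198 (Z = 2*(-99) = -198)
n = 8262 (n = -81*(-102) = 8262)
Y = 6203/3 (Y = -3/2 + (-59 - 198*(-63))/6 = -3/2 + (-59 + 12474)/6 = -3/2 + (⅙)*12415 = -3/2 + 12415/6 = 6203/3 ≈ 2067.7)
√(Y + n) = √(6203/3 + 8262) = √(30989/3) = √92967/3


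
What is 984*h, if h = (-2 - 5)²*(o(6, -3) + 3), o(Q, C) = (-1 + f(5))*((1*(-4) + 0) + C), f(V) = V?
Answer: -1205400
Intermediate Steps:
o(Q, C) = -16 + 4*C (o(Q, C) = (-1 + 5)*((1*(-4) + 0) + C) = 4*((-4 + 0) + C) = 4*(-4 + C) = -16 + 4*C)
h = -1225 (h = (-2 - 5)²*((-16 + 4*(-3)) + 3) = (-7)²*((-16 - 12) + 3) = 49*(-28 + 3) = 49*(-25) = -1225)
984*h = 984*(-1225) = -1205400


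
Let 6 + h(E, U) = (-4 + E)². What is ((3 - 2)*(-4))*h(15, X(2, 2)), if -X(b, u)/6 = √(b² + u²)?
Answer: -460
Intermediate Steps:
X(b, u) = -6*√(b² + u²)
h(E, U) = -6 + (-4 + E)²
((3 - 2)*(-4))*h(15, X(2, 2)) = ((3 - 2)*(-4))*(-6 + (-4 + 15)²) = (1*(-4))*(-6 + 11²) = -4*(-6 + 121) = -4*115 = -460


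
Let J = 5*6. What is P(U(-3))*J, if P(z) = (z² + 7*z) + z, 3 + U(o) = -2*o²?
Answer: 8190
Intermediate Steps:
J = 30
U(o) = -3 - 2*o²
P(z) = z² + 8*z
P(U(-3))*J = ((-3 - 2*(-3)²)*(8 + (-3 - 2*(-3)²)))*30 = ((-3 - 2*9)*(8 + (-3 - 2*9)))*30 = ((-3 - 18)*(8 + (-3 - 18)))*30 = -21*(8 - 21)*30 = -21*(-13)*30 = 273*30 = 8190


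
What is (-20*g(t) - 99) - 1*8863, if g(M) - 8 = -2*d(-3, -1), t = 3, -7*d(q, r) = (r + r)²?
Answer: -64014/7 ≈ -9144.9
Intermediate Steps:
d(q, r) = -4*r²/7 (d(q, r) = -(r + r)²/7 = -4*r²/7)
g(M) = 64/7 (g(M) = 8 - (-8)*(-1)²/7 = 8 - (-8)/7 = 8 - 2*(-4/7) = 8 + 8/7 = 64/7)
(-20*g(t) - 99) - 1*8863 = (-20*64/7 - 99) - 1*8863 = (-1280/7 - 99) - 8863 = -1973/7 - 8863 = -64014/7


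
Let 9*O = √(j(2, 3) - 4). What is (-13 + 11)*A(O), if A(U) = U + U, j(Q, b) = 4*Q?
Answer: -8/9 ≈ -0.88889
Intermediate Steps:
O = 2/9 (O = √(4*2 - 4)/9 = √(8 - 4)/9 = √4/9 = (⅑)*2 = 2/9 ≈ 0.22222)
A(U) = 2*U
(-13 + 11)*A(O) = (-13 + 11)*(2*(2/9)) = -2*4/9 = -8/9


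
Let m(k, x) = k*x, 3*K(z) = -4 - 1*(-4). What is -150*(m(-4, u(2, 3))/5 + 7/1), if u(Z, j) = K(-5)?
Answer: -1050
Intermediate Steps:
K(z) = 0 (K(z) = (-4 - 1*(-4))/3 = (-4 + 4)/3 = (1/3)*0 = 0)
u(Z, j) = 0
-150*(m(-4, u(2, 3))/5 + 7/1) = -150*(-4*0/5 + 7/1) = -150*(0*(1/5) + 7*1) = -150*(0 + 7) = -150*7 = -1050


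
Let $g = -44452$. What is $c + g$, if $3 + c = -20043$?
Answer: $-64498$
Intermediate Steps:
$c = -20046$ ($c = -3 - 20043 = -20046$)
$c + g = -20046 - 44452 = -64498$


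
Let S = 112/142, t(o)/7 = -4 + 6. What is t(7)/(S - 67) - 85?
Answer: -400579/4701 ≈ -85.211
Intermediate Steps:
t(o) = 14 (t(o) = 7*(-4 + 6) = 7*2 = 14)
S = 56/71 (S = 112*(1/142) = 56/71 ≈ 0.78873)
t(7)/(S - 67) - 85 = 14/(56/71 - 67) - 85 = 14/(-4701/71) - 85 = 14*(-71/4701) - 85 = -994/4701 - 85 = -400579/4701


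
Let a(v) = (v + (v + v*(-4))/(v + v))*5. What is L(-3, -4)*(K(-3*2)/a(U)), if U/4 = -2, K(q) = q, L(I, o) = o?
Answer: -48/95 ≈ -0.50526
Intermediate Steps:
U = -8 (U = 4*(-2) = -8)
a(v) = -15/2 + 5*v (a(v) = (v + (v - 4*v)/((2*v)))*5 = (v + (-3*v)*(1/(2*v)))*5 = (v - 3/2)*5 = (-3/2 + v)*5 = -15/2 + 5*v)
L(-3, -4)*(K(-3*2)/a(U)) = -4*(-3*2)/(-15/2 + 5*(-8)) = -(-24)/(-15/2 - 40) = -(-24)/(-95/2) = -(-24)*(-2)/95 = -4*12/95 = -48/95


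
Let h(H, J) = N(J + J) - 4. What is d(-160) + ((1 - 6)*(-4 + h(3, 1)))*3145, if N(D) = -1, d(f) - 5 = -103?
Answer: 141427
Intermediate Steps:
d(f) = -98 (d(f) = 5 - 103 = -98)
h(H, J) = -5 (h(H, J) = -1 - 4 = -5)
d(-160) + ((1 - 6)*(-4 + h(3, 1)))*3145 = -98 + ((1 - 6)*(-4 - 5))*3145 = -98 - 5*(-9)*3145 = -98 + 45*3145 = -98 + 141525 = 141427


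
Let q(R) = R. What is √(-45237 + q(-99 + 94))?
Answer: I*√45242 ≈ 212.7*I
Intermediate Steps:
√(-45237 + q(-99 + 94)) = √(-45237 + (-99 + 94)) = √(-45237 - 5) = √(-45242) = I*√45242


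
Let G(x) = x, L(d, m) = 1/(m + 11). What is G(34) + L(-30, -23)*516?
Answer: -9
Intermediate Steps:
L(d, m) = 1/(11 + m)
G(34) + L(-30, -23)*516 = 34 + 516/(11 - 23) = 34 + 516/(-12) = 34 - 1/12*516 = 34 - 43 = -9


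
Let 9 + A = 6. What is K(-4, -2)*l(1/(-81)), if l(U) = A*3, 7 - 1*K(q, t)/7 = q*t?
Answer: 63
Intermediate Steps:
A = -3 (A = -9 + 6 = -3)
K(q, t) = 49 - 7*q*t
l(U) = -9 (l(U) = -3*3 = -9)
K(-4, -2)*l(1/(-81)) = (49 - 7*(-4)*(-2))*(-9) = (49 - 56)*(-9) = -7*(-9) = 63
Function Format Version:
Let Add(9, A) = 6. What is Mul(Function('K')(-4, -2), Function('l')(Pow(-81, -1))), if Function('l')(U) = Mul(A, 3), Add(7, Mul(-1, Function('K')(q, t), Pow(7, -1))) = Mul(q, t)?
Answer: 63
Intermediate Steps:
A = -3 (A = Add(-9, 6) = -3)
Function('K')(q, t) = Add(49, Mul(-7, q, t)) (Function('K')(q, t) = Add(49, Mul(-7, Mul(q, t))) = Add(49, Mul(-7, q, t)))
Function('l')(U) = -9 (Function('l')(U) = Mul(-3, 3) = -9)
Mul(Function('K')(-4, -2), Function('l')(Pow(-81, -1))) = Mul(Add(49, Mul(-7, -4, -2)), -9) = Mul(Add(49, -56), -9) = Mul(-7, -9) = 63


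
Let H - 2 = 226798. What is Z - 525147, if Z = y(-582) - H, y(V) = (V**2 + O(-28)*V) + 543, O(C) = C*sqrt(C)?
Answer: -412680 + 32592*I*sqrt(7) ≈ -4.1268e+5 + 86230.0*I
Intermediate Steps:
O(C) = C**(3/2)
y(V) = 543 + V**2 - 56*I*V*sqrt(7) (y(V) = (V**2 + (-28)**(3/2)*V) + 543 = (V**2 + (-56*I*sqrt(7))*V) + 543 = (V**2 - 56*I*V*sqrt(7)) + 543 = 543 + V**2 - 56*I*V*sqrt(7))
H = 226800 (H = 2 + 226798 = 226800)
Z = 112467 + 32592*I*sqrt(7) (Z = (543 + (-582)**2 - 56*I*(-582)*sqrt(7)) - 1*226800 = (543 + 338724 + 32592*I*sqrt(7)) - 226800 = (339267 + 32592*I*sqrt(7)) - 226800 = 112467 + 32592*I*sqrt(7) ≈ 1.1247e+5 + 86230.0*I)
Z - 525147 = (112467 + 32592*I*sqrt(7)) - 525147 = -412680 + 32592*I*sqrt(7)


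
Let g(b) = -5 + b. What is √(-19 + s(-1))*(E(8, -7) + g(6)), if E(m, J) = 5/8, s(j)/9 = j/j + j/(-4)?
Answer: 13*I*√31/16 ≈ 4.5238*I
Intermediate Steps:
s(j) = 9 - 9*j/4 (s(j) = 9*(j/j + j/(-4)) = 9*(1 + j*(-¼)) = 9*(1 - j/4) = 9 - 9*j/4)
E(m, J) = 5/8 (E(m, J) = 5*(⅛) = 5/8)
√(-19 + s(-1))*(E(8, -7) + g(6)) = √(-19 + (9 - 9/4*(-1)))*(5/8 + (-5 + 6)) = √(-19 + (9 + 9/4))*(5/8 + 1) = √(-19 + 45/4)*(13/8) = √(-31/4)*(13/8) = (I*√31/2)*(13/8) = 13*I*√31/16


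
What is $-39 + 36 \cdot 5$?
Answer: $141$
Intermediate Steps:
$-39 + 36 \cdot 5 = -39 + 180 = 141$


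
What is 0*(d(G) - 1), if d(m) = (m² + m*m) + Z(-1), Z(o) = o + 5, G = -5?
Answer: 0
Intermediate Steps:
Z(o) = 5 + o
d(m) = 4 + 2*m² (d(m) = (m² + m*m) + (5 - 1) = (m² + m²) + 4 = 2*m² + 4 = 4 + 2*m²)
0*(d(G) - 1) = 0*((4 + 2*(-5)²) - 1) = 0*((4 + 2*25) - 1) = 0*((4 + 50) - 1) = 0*(54 - 1) = 0*53 = 0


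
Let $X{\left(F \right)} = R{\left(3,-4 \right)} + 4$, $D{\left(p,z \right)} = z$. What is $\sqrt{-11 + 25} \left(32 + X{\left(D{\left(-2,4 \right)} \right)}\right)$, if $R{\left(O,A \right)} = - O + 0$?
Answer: $33 \sqrt{14} \approx 123.47$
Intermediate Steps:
$R{\left(O,A \right)} = - O$
$X{\left(F \right)} = 1$ ($X{\left(F \right)} = \left(-1\right) 3 + 4 = -3 + 4 = 1$)
$\sqrt{-11 + 25} \left(32 + X{\left(D{\left(-2,4 \right)} \right)}\right) = \sqrt{-11 + 25} \left(32 + 1\right) = \sqrt{14} \cdot 33 = 33 \sqrt{14}$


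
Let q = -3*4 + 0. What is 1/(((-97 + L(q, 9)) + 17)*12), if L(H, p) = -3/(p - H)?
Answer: -7/6732 ≈ -0.0010398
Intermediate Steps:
q = -12 (q = -12 + 0 = -12)
1/(((-97 + L(q, 9)) + 17)*12) = 1/(((-97 + 3/(-12 - 1*9)) + 17)*12) = (1/12)/((-97 + 3/(-12 - 9)) + 17) = (1/12)/((-97 + 3/(-21)) + 17) = (1/12)/((-97 + 3*(-1/21)) + 17) = (1/12)/((-97 - 1/7) + 17) = (1/12)/(-680/7 + 17) = (1/12)/(-561/7) = -7/561*1/12 = -7/6732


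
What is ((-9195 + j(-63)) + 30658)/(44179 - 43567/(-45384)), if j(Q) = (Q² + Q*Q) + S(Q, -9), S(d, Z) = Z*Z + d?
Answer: 1335151896/2005063303 ≈ 0.66589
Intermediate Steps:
S(d, Z) = d + Z² (S(d, Z) = Z² + d = d + Z²)
j(Q) = 81 + Q + 2*Q² (j(Q) = (Q² + Q*Q) + (Q + (-9)²) = (Q² + Q²) + (Q + 81) = 2*Q² + (81 + Q) = 81 + Q + 2*Q²)
((-9195 + j(-63)) + 30658)/(44179 - 43567/(-45384)) = ((-9195 + (81 - 63 + 2*(-63)²)) + 30658)/(44179 - 43567/(-45384)) = ((-9195 + (81 - 63 + 2*3969)) + 30658)/(44179 - 43567*(-1/45384)) = ((-9195 + (81 - 63 + 7938)) + 30658)/(44179 + 43567/45384) = ((-9195 + 7956) + 30658)/(2005063303/45384) = (-1239 + 30658)*(45384/2005063303) = 29419*(45384/2005063303) = 1335151896/2005063303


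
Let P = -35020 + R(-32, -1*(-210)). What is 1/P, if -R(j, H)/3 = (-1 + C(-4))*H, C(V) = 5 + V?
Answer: -1/35020 ≈ -2.8555e-5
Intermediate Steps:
R(j, H) = 0 (R(j, H) = -3*(-1 + (5 - 4))*H = -3*(-1 + 1)*H = -0*H = -3*0 = 0)
P = -35020 (P = -35020 + 0 = -35020)
1/P = 1/(-35020) = -1/35020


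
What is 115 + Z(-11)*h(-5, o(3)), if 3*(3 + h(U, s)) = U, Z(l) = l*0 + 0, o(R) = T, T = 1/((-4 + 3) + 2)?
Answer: 115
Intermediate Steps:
T = 1 (T = 1/(-1 + 2) = 1/1 = 1)
o(R) = 1
Z(l) = 0 (Z(l) = 0 + 0 = 0)
h(U, s) = -3 + U/3
115 + Z(-11)*h(-5, o(3)) = 115 + 0*(-3 + (⅓)*(-5)) = 115 + 0*(-3 - 5/3) = 115 + 0*(-14/3) = 115 + 0 = 115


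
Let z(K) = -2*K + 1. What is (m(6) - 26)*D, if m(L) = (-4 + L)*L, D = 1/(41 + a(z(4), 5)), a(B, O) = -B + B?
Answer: -14/41 ≈ -0.34146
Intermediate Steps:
z(K) = 1 - 2*K
a(B, O) = 0
D = 1/41 (D = 1/(41 + 0) = 1/41 ≈ 0.024390)
m(L) = L*(-4 + L)
(m(6) - 26)*D = (6*(-4 + 6) - 26)*(1/41) = (6*2 - 26)*(1/41) = (12 - 26)*(1/41) = -14*1/41 = -14/41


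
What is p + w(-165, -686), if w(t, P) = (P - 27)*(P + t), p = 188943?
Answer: 795706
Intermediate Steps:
w(t, P) = (-27 + P)*(P + t)
p + w(-165, -686) = 188943 + ((-686)² - 27*(-686) - 27*(-165) - 686*(-165)) = 188943 + (470596 + 18522 + 4455 + 113190) = 188943 + 606763 = 795706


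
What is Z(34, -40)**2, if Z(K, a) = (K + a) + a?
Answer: 2116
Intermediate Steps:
Z(K, a) = K + 2*a
Z(34, -40)**2 = (34 + 2*(-40))**2 = (34 - 80)**2 = (-46)**2 = 2116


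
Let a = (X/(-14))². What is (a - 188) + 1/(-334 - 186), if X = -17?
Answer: -4752719/25480 ≈ -186.53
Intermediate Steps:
a = 289/196 (a = (-17/(-14))² = (-17*(-1/14))² = (17/14)² = 289/196 ≈ 1.4745)
(a - 188) + 1/(-334 - 186) = (289/196 - 188) + 1/(-334 - 186) = -36559/196 + 1/(-520) = -36559/196 - 1/520 = -4752719/25480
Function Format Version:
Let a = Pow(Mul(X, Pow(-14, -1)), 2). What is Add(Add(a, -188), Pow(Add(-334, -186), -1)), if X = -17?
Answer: Rational(-4752719, 25480) ≈ -186.53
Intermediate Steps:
a = Rational(289, 196) (a = Pow(Mul(-17, Pow(-14, -1)), 2) = Pow(Mul(-17, Rational(-1, 14)), 2) = Pow(Rational(17, 14), 2) = Rational(289, 196) ≈ 1.4745)
Add(Add(a, -188), Pow(Add(-334, -186), -1)) = Add(Add(Rational(289, 196), -188), Pow(Add(-334, -186), -1)) = Add(Rational(-36559, 196), Pow(-520, -1)) = Add(Rational(-36559, 196), Rational(-1, 520)) = Rational(-4752719, 25480)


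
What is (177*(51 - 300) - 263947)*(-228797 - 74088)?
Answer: 93294637700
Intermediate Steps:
(177*(51 - 300) - 263947)*(-228797 - 74088) = (177*(-249) - 263947)*(-302885) = (-44073 - 263947)*(-302885) = -308020*(-302885) = 93294637700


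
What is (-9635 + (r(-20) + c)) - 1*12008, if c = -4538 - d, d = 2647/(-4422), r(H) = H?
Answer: -115858175/4422 ≈ -26200.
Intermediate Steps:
d = -2647/4422 (d = 2647*(-1/4422) = -2647/4422 ≈ -0.59860)
c = -20064389/4422 (c = -4538 - 1*(-2647/4422) = -4538 + 2647/4422 = -20064389/4422 ≈ -4537.4)
(-9635 + (r(-20) + c)) - 1*12008 = (-9635 + (-20 - 20064389/4422)) - 1*12008 = (-9635 - 20152829/4422) - 12008 = -62758799/4422 - 12008 = -115858175/4422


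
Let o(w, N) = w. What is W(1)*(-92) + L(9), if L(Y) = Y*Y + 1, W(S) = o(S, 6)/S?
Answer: -10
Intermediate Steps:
W(S) = 1 (W(S) = S/S = 1)
L(Y) = 1 + Y² (L(Y) = Y² + 1 = 1 + Y²)
W(1)*(-92) + L(9) = 1*(-92) + (1 + 9²) = -92 + (1 + 81) = -92 + 82 = -10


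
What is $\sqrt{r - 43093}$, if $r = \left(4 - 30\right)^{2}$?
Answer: $3 i \sqrt{4713} \approx 205.95 i$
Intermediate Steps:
$r = 676$ ($r = \left(-26\right)^{2} = 676$)
$\sqrt{r - 43093} = \sqrt{676 - 43093} = \sqrt{-42417} = 3 i \sqrt{4713}$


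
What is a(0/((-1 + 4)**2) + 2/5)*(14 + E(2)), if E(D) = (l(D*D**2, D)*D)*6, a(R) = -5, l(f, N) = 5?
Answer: -370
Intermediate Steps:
E(D) = 30*D (E(D) = (5*D)*6 = 30*D)
a(0/((-1 + 4)**2) + 2/5)*(14 + E(2)) = -5*(14 + 30*2) = -5*(14 + 60) = -5*74 = -370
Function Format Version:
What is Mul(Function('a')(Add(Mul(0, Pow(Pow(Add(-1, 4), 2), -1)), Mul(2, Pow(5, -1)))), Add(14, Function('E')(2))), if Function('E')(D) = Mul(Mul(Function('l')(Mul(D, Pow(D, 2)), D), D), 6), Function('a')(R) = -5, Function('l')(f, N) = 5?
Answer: -370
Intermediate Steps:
Function('E')(D) = Mul(30, D) (Function('E')(D) = Mul(Mul(5, D), 6) = Mul(30, D))
Mul(Function('a')(Add(Mul(0, Pow(Pow(Add(-1, 4), 2), -1)), Mul(2, Pow(5, -1)))), Add(14, Function('E')(2))) = Mul(-5, Add(14, Mul(30, 2))) = Mul(-5, Add(14, 60)) = Mul(-5, 74) = -370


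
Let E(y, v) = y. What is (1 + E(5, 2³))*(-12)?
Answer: -72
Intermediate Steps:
(1 + E(5, 2³))*(-12) = (1 + 5)*(-12) = 6*(-12) = -72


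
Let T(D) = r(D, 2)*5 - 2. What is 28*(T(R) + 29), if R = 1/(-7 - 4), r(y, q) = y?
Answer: 8176/11 ≈ 743.27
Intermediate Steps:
R = -1/11 (R = 1/(-11) = -1/11 ≈ -0.090909)
T(D) = -2 + 5*D (T(D) = D*5 - 2 = 5*D - 2 = -2 + 5*D)
28*(T(R) + 29) = 28*((-2 + 5*(-1/11)) + 29) = 28*((-2 - 5/11) + 29) = 28*(-27/11 + 29) = 28*(292/11) = 8176/11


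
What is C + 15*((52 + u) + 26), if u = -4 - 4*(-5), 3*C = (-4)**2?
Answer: 4246/3 ≈ 1415.3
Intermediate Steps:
C = 16/3 (C = (1/3)*(-4)**2 = (1/3)*16 = 16/3 ≈ 5.3333)
u = 16 (u = -4 + 20 = 16)
C + 15*((52 + u) + 26) = 16/3 + 15*((52 + 16) + 26) = 16/3 + 15*(68 + 26) = 16/3 + 15*94 = 16/3 + 1410 = 4246/3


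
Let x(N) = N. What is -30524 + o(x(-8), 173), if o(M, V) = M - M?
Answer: -30524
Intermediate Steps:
o(M, V) = 0
-30524 + o(x(-8), 173) = -30524 + 0 = -30524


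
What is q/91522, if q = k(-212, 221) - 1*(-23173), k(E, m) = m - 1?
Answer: 23393/91522 ≈ 0.25560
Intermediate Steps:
k(E, m) = -1 + m
q = 23393 (q = (-1 + 221) - 1*(-23173) = 220 + 23173 = 23393)
q/91522 = 23393/91522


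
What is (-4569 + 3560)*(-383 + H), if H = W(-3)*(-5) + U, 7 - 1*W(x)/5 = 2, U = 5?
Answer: 507527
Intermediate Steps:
W(x) = 25 (W(x) = 35 - 5*2 = 35 - 10 = 25)
H = -120 (H = 25*(-5) + 5 = -125 + 5 = -120)
(-4569 + 3560)*(-383 + H) = (-4569 + 3560)*(-383 - 120) = -1009*(-503) = 507527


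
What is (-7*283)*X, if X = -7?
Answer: 13867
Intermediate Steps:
(-7*283)*X = -7*283*(-7) = -1981*(-7) = 13867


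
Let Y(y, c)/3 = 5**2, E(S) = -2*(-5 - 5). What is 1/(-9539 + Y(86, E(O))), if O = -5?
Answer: -1/9464 ≈ -0.00010566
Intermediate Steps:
E(S) = 20 (E(S) = -2*(-10) = 20)
Y(y, c) = 75 (Y(y, c) = 3*5**2 = 3*25 = 75)
1/(-9539 + Y(86, E(O))) = 1/(-9539 + 75) = 1/(-9464) = -1/9464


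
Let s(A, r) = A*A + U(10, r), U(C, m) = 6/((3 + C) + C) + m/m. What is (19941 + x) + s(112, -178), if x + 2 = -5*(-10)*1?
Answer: 748288/23 ≈ 32534.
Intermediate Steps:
x = 48 (x = -2 - 5*(-10)*1 = -2 + 50*1 = -2 + 50 = 48)
U(C, m) = 1 + 6/(3 + 2*C) (U(C, m) = 6/(3 + 2*C) + 1 = 1 + 6/(3 + 2*C))
s(A, r) = 29/23 + A² (s(A, r) = A*A + (9 + 2*10)/(3 + 2*10) = A² + (9 + 20)/(3 + 20) = A² + 29/23 = 29/23 + A²)
(19941 + x) + s(112, -178) = (19941 + 48) + (29/23 + 112²) = 19989 + (29/23 + 12544) = 19989 + 288541/23 = 748288/23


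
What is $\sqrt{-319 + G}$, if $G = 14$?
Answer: $i \sqrt{305} \approx 17.464 i$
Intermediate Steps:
$\sqrt{-319 + G} = \sqrt{-319 + 14} = \sqrt{-305} = i \sqrt{305}$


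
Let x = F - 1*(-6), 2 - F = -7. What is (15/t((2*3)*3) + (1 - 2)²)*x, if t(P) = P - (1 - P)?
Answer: 150/7 ≈ 21.429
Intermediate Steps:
F = 9 (F = 2 - 1*(-7) = 2 + 7 = 9)
x = 15 (x = 9 - 1*(-6) = 9 + 6 = 15)
t(P) = -1 + 2*P (t(P) = P + (-1 + P) = -1 + 2*P)
(15/t((2*3)*3) + (1 - 2)²)*x = (15/(-1 + 2*((2*3)*3)) + (1 - 2)²)*15 = (15/(-1 + 2*(6*3)) + (-1)²)*15 = (15/(-1 + 2*18) + 1)*15 = (15/(-1 + 36) + 1)*15 = (15/35 + 1)*15 = (15*(1/35) + 1)*15 = (3/7 + 1)*15 = (10/7)*15 = 150/7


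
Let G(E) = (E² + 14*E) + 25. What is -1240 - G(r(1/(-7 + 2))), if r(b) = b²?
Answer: -790976/625 ≈ -1265.6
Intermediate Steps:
G(E) = 25 + E² + 14*E
-1240 - G(r(1/(-7 + 2))) = -1240 - (25 + ((1/(-7 + 2))²)² + 14*(1/(-7 + 2))²) = -1240 - (25 + ((1/(-5))²)² + 14*(1/(-5))²) = -1240 - (25 + ((-⅕)²)² + 14*(-⅕)²) = -1240 - (25 + (1/25)² + 14*(1/25)) = -1240 - (25 + 1/625 + 14/25) = -1240 - 1*15976/625 = -1240 - 15976/625 = -790976/625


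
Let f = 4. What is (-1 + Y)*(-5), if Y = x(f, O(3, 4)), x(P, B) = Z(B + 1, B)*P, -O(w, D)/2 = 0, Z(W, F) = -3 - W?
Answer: 85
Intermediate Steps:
O(w, D) = 0 (O(w, D) = -2*0 = 0)
x(P, B) = P*(-4 - B) (x(P, B) = (-3 - (B + 1))*P = (-3 - (1 + B))*P = (-3 + (-1 - B))*P = (-4 - B)*P = P*(-4 - B))
Y = -16 (Y = -1*4*(4 + 0) = -1*4*4 = -16)
(-1 + Y)*(-5) = (-1 - 16)*(-5) = -17*(-5) = 85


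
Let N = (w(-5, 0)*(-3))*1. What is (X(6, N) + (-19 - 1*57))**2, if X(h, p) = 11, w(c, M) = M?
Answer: 4225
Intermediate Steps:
N = 0 (N = (0*(-3))*1 = 0*1 = 0)
(X(6, N) + (-19 - 1*57))**2 = (11 + (-19 - 1*57))**2 = (11 + (-19 - 57))**2 = (11 - 76)**2 = (-65)**2 = 4225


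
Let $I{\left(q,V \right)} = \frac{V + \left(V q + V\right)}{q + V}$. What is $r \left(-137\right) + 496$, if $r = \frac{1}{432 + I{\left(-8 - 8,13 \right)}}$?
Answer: $\frac{732677}{1478} \approx 495.72$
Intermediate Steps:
$I{\left(q,V \right)} = \frac{2 V + V q}{V + q}$ ($I{\left(q,V \right)} = \frac{V + \left(V + V q\right)}{V + q} = \frac{2 V + V q}{V + q}$)
$r = \frac{3}{1478}$ ($r = \frac{1}{432 + \frac{13 \left(2 - 16\right)}{13 - 16}} = \frac{1}{432 + 13 \frac{1}{-3} \left(-14\right)} = \frac{1}{432 + 13 \left(- \frac{1}{3}\right) \left(-14\right)} = \frac{1}{432 + \frac{182}{3}} = \frac{1}{\frac{1478}{3}} = \frac{3}{1478} \approx 0.0020298$)
$r \left(-137\right) + 496 = \frac{3}{1478} \left(-137\right) + 496 = - \frac{411}{1478} + 496 = \frac{732677}{1478}$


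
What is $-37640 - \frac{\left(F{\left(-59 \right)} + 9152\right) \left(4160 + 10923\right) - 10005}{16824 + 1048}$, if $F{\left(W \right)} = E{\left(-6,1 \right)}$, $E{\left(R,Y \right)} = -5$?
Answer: $- \frac{202664069}{4468} \approx -45359.0$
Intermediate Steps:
$F{\left(W \right)} = -5$
$-37640 - \frac{\left(F{\left(-59 \right)} + 9152\right) \left(4160 + 10923\right) - 10005}{16824 + 1048} = -37640 - \frac{\left(-5 + 9152\right) \left(4160 + 10923\right) - 10005}{16824 + 1048} = -37640 - \frac{9147 \cdot 15083 - 10005}{17872} = -37640 - \left(137964201 - 10005\right) \frac{1}{17872} = -37640 - 137954196 \cdot \frac{1}{17872} = -37640 - \frac{34488549}{4468} = - \frac{202664069}{4468}$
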